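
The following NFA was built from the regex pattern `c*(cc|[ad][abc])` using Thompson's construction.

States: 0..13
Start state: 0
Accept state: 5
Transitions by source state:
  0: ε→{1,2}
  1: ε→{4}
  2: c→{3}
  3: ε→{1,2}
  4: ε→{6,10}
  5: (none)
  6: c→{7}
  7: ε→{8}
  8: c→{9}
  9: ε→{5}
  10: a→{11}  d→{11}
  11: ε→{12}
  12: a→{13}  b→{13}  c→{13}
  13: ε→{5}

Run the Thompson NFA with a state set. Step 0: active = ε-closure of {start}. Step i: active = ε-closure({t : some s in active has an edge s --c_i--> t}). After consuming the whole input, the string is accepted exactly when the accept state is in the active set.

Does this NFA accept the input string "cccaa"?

Answer: ACCEPT

Derivation:
initial (ε-close {0}): {0,1,2,4,6,10}
'c' @ 1: {1,2,3,4,6,7,8,10}
'c' @ 2: {1,2,3,4,5,6,7,8,9,10}  [accepting]
'c' @ 3: {1,2,3,4,5,6,7,8,9,10}  [accepting]
'a' @ 4: {11,12}
'a' @ 5: {5,13}  [accepting]
final: {5,13}; accept 5 in set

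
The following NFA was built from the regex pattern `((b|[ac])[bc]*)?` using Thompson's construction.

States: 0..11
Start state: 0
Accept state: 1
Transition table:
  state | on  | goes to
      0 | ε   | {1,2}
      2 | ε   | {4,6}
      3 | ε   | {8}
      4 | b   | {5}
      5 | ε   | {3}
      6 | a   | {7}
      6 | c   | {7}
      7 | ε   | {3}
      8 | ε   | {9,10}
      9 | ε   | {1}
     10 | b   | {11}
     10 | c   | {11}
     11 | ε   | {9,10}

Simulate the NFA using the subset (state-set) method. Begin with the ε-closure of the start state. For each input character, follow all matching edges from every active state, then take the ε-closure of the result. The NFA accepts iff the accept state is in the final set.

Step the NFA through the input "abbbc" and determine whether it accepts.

initial (ε-close {0}): {0,1,2,4,6}
'a' @ 1: {1,3,7,8,9,10}  ✓accept
'b' @ 2: {1,9,10,11}  ✓accept
'b' @ 3: {1,9,10,11}  ✓accept
'b' @ 4: {1,9,10,11}  ✓accept
'c' @ 5: {1,9,10,11}  ✓accept
end set {1,9,10,11} — state 1 in

Answer: ACCEPT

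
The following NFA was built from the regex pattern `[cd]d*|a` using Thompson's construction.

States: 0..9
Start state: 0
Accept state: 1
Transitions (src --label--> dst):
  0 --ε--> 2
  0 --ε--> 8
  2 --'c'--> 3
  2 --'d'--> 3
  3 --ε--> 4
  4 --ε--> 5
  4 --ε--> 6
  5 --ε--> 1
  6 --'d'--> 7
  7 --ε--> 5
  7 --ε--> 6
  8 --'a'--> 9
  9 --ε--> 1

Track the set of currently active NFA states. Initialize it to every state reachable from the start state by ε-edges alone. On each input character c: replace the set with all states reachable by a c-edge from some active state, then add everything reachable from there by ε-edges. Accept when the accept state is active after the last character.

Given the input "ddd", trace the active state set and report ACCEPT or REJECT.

Answer: ACCEPT

Steps:
start: ε-closure({0}) = {0,2,8}
'd' @ 1: {1,3,4,5,6}  ✓accept
'd' @ 2: {1,5,6,7}  ✓accept
'd' @ 3: {1,5,6,7}  ✓accept
final: {1,5,6,7}; accept 1 in set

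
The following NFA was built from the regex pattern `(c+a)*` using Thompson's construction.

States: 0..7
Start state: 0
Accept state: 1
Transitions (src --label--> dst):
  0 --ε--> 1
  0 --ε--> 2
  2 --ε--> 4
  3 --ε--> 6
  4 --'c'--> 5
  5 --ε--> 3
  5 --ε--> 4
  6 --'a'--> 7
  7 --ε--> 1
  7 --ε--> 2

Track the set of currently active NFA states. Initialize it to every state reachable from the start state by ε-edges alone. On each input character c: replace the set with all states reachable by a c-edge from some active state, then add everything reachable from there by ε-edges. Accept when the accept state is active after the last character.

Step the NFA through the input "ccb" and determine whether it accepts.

S₀ = ε-closure({0}) = {0,1,2,4}
'c' @ 1: {3,4,5,6}
'c' @ 2: {3,4,5,6}
'b' @ 3: {}  — no active states
end set {} — state 1 not in

Answer: REJECT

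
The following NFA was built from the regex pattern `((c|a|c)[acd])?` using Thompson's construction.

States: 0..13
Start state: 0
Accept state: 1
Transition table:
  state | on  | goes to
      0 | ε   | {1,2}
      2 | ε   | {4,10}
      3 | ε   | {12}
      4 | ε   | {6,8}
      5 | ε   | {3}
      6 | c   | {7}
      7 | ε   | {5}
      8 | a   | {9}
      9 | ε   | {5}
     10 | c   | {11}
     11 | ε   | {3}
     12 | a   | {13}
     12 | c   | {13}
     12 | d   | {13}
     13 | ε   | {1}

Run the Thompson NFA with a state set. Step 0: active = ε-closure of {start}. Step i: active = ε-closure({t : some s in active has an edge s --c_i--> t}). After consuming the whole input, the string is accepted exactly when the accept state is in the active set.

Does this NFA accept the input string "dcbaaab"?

start: ε-closure({0}) = {0,1,2,4,6,8,10}
'd' @ 1: {}  — no active states
rest 'cbaaab' ignored (set empty)
end set {} — state 1 not in

Answer: REJECT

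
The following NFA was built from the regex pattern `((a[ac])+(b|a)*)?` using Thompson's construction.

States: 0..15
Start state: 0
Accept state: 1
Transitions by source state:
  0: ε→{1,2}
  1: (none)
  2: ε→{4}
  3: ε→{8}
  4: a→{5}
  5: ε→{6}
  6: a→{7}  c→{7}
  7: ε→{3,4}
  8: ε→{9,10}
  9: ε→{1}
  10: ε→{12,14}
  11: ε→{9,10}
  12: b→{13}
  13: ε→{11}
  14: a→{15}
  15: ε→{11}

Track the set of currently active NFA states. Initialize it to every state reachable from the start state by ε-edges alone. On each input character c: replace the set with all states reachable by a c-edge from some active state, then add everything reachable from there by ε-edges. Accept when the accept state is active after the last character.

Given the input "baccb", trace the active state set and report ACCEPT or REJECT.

Answer: REJECT

Steps:
S₀ = ε-closure({0}) = {0,1,2,4}
'b' @ 1: {}  — no active states
rest 'accb' ignored (set empty)
end set {} — state 1 not in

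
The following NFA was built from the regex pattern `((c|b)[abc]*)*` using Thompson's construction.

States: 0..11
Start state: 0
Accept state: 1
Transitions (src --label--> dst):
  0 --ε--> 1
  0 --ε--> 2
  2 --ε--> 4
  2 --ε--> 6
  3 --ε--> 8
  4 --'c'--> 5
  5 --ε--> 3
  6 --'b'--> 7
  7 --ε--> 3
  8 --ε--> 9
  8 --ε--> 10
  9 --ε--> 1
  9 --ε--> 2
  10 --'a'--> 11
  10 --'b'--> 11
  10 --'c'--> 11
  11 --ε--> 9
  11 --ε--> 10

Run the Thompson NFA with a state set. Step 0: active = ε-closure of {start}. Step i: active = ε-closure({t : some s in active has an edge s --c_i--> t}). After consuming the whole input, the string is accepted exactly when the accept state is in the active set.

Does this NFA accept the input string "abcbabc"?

S₀ = ε-closure({0}) = {0,1,2,4,6}
'a' @ 1: {}  — dead — no transitions
rest 'bcbabc' ignored (set empty)
final: {}; accept 1 not in set

Answer: REJECT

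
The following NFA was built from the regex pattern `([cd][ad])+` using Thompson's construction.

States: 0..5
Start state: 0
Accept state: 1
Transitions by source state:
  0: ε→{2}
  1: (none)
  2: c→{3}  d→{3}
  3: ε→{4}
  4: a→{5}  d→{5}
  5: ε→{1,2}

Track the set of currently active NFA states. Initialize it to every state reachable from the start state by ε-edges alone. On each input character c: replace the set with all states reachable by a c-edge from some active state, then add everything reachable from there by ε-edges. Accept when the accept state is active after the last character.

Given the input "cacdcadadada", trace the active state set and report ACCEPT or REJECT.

Answer: ACCEPT

Steps:
S₀ = ε-closure({0}) = {0,2}
'c' @ 1: {3,4}
'a' @ 2: {1,2,5}  ✓accept
'c' @ 3: {3,4}
'd' @ 4: {1,2,5}  ✓accept
'c' @ 5: {3,4}
'a' @ 6: {1,2,5}  ✓accept
'd' @ 7: {3,4}
'a' @ 8: {1,2,5}  ✓accept
'd' @ 9: {3,4}
'a' @ 10: {1,2,5}  ✓accept
'd' @ 11: {3,4}
'a' @ 12: {1,2,5}  ✓accept
end set {1,2,5} — state 1 in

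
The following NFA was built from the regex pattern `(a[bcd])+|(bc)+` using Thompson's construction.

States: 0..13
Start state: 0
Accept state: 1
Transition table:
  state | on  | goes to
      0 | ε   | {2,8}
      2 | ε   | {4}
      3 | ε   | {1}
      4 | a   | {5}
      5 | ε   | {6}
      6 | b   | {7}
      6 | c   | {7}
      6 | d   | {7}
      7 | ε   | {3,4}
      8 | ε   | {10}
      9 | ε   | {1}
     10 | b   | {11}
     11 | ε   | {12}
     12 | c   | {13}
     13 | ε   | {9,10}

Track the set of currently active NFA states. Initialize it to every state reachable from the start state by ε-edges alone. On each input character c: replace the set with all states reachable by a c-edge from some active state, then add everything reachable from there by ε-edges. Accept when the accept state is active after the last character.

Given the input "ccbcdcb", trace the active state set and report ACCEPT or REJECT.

S₀ = ε-closure({0}) = {0,2,4,8,10}
'c' @ 1: {}  — dead — no transitions
rest 'cbcdcb' ignored (set empty)
end set {} — state 1 not in

Answer: REJECT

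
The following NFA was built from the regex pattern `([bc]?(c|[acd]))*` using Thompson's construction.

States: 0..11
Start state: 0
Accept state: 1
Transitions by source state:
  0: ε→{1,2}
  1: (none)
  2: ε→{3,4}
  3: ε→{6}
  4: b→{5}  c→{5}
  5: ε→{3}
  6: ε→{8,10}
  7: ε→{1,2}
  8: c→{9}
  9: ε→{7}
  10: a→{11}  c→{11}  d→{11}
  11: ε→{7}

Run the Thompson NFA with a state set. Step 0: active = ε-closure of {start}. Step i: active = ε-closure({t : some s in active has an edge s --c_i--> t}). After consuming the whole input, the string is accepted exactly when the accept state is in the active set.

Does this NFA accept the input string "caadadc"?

start: ε-closure({0}) = {0,1,2,3,4,6,8,10}
'c' @ 1: {1,2,3,4,5,6,7,8,9,10,11}  [accepting]
'a' @ 2: {1,2,3,4,6,7,8,10,11}  [accepting]
'a' @ 3: {1,2,3,4,6,7,8,10,11}  [accepting]
'd' @ 4: {1,2,3,4,6,7,8,10,11}  [accepting]
'a' @ 5: {1,2,3,4,6,7,8,10,11}  [accepting]
'd' @ 6: {1,2,3,4,6,7,8,10,11}  [accepting]
'c' @ 7: {1,2,3,4,5,6,7,8,9,10,11}  [accepting]
end set {1,2,3,4,5,6,7,8,9,10,11} — state 1 in

Answer: ACCEPT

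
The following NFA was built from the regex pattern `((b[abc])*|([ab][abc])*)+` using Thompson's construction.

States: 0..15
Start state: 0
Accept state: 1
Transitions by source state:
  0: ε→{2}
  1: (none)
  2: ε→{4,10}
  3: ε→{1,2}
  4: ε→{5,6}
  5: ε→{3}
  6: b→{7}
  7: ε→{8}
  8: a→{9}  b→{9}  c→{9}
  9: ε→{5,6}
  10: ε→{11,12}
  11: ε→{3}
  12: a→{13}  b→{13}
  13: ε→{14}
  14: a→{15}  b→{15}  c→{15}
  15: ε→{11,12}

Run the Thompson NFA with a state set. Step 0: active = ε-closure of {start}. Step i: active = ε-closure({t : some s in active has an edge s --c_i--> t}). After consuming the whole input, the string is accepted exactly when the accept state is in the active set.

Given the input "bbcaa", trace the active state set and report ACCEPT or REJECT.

Answer: REJECT

Derivation:
S₀ = ε-closure({0}) = {0,1,2,3,4,5,6,10,11,12}
'b' @ 1: {7,8,13,14}
'b' @ 2: {1,2,3,4,5,6,9,10,11,12,15}  ✓accept
'c' @ 3: {}  — no active states
rest 'aa' ignored (set empty)
after full input: {}  (accept=1 not in)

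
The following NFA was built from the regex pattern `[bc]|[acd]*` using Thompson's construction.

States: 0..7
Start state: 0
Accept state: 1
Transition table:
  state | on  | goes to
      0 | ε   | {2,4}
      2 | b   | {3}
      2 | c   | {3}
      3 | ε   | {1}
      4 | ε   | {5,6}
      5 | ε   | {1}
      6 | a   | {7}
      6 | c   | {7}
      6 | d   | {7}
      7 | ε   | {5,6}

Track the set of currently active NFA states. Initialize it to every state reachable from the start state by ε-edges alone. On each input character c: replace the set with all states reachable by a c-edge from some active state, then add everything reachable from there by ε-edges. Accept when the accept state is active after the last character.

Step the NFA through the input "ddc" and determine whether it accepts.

Answer: ACCEPT

Steps:
initial (ε-close {0}): {0,1,2,4,5,6}
'd' @ 1: {1,5,6,7}  ✓accept
'd' @ 2: {1,5,6,7}  ✓accept
'c' @ 3: {1,5,6,7}  ✓accept
final: {1,5,6,7}; accept 1 in set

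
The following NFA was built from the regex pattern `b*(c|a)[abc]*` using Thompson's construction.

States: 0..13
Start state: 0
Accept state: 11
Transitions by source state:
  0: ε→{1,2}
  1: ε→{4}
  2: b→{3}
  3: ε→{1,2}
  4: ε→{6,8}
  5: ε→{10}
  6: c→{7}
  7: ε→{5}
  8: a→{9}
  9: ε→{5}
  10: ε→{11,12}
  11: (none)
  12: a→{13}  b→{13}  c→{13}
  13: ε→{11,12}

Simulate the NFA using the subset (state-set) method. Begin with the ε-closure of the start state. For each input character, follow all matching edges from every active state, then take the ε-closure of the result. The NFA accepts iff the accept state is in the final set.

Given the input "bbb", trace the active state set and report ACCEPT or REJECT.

Answer: REJECT

Trace:
S₀ = ε-closure({0}) = {0,1,2,4,6,8}
'b' @ 1: {1,2,3,4,6,8}
'b' @ 2: {1,2,3,4,6,8}
'b' @ 3: {1,2,3,4,6,8}
end set {1,2,3,4,6,8} — state 11 not in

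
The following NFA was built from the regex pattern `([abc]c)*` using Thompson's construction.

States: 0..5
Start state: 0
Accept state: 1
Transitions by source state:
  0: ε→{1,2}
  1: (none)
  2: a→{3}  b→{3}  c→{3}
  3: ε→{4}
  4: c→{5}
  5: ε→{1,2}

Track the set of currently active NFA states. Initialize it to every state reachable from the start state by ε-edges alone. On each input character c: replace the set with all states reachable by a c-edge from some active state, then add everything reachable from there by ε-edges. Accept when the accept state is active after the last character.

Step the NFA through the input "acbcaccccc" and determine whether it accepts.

start: ε-closure({0}) = {0,1,2}
'a' @ 1: {3,4}
'c' @ 2: {1,2,5}  [accepting]
'b' @ 3: {3,4}
'c' @ 4: {1,2,5}  [accepting]
'a' @ 5: {3,4}
'c' @ 6: {1,2,5}  [accepting]
'c' @ 7: {3,4}
'c' @ 8: {1,2,5}  [accepting]
'c' @ 9: {3,4}
'c' @ 10: {1,2,5}  [accepting]
after full input: {1,2,5}  (accept=1 in)

Answer: ACCEPT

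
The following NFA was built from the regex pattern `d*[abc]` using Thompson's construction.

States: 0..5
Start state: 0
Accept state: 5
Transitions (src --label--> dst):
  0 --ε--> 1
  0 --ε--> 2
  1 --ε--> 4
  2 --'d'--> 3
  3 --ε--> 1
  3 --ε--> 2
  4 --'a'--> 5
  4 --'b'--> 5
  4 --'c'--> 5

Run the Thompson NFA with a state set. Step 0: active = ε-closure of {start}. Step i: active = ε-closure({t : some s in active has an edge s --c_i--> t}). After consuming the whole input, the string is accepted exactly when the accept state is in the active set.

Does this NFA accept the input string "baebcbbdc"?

start: ε-closure({0}) = {0,1,2,4}
'b' @ 1: {5}  (accept∈set)
'a' @ 2: {}  — dead — no transitions
rest 'ebcbbdc' ignored (set empty)
final: {}; accept 5 not in set

Answer: REJECT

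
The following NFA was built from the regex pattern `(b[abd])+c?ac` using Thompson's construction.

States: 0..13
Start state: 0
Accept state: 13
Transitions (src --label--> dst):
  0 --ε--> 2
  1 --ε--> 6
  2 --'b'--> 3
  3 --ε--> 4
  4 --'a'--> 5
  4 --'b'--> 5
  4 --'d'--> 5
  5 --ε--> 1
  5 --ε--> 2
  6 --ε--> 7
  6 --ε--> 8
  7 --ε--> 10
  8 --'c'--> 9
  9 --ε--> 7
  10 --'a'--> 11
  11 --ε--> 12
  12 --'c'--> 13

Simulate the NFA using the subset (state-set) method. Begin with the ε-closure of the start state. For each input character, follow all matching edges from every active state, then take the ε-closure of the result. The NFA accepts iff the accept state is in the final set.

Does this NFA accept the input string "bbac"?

initial (ε-close {0}): {0,2}
'b' @ 1: {3,4}
'b' @ 2: {1,2,5,6,7,8,10}
'a' @ 3: {11,12}
'c' @ 4: {13}  ✓accept
after full input: {13}  (accept=13 in)

Answer: ACCEPT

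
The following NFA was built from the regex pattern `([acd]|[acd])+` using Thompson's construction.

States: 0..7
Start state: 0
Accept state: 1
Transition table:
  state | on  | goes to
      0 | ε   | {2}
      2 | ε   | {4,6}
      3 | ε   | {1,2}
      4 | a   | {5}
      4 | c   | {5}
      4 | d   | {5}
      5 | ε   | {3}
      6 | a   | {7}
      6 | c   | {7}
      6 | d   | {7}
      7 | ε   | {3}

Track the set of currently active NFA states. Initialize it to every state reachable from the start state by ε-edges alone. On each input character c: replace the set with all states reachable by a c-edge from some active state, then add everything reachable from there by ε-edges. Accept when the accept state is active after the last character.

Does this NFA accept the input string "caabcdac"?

start: ε-closure({0}) = {0,2,4,6}
'c' @ 1: {1,2,3,4,5,6,7}  [accepting]
'a' @ 2: {1,2,3,4,5,6,7}  [accepting]
'a' @ 3: {1,2,3,4,5,6,7}  [accepting]
'b' @ 4: {}  — no active states
rest 'cdac' ignored (set empty)
end set {} — state 1 not in

Answer: REJECT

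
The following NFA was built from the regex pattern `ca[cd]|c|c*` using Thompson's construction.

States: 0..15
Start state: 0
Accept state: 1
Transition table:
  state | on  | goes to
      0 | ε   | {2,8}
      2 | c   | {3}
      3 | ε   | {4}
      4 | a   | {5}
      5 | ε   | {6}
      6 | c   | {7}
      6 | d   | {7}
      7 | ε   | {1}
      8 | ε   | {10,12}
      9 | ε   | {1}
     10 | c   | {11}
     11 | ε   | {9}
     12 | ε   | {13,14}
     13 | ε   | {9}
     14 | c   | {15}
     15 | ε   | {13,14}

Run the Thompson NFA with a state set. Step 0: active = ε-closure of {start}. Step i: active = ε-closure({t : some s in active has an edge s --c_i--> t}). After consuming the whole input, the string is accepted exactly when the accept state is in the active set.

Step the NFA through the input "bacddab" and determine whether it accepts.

initial (ε-close {0}): {0,1,2,8,9,10,12,13,14}
'b' @ 1: {}  — no active states
rest 'acddab' ignored (set empty)
after full input: {}  (accept=1 not in)

Answer: REJECT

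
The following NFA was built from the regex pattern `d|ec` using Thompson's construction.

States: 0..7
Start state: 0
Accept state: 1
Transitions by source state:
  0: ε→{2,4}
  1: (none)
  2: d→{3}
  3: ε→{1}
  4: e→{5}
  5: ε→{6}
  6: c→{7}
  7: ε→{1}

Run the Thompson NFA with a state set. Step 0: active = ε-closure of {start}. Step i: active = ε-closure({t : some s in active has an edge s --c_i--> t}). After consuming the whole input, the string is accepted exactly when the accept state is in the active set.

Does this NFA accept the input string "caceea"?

initial (ε-close {0}): {0,2,4}
'c' @ 1: {}  — state set empty
rest 'aceea' ignored (set empty)
after full input: {}  (accept=1 not in)

Answer: REJECT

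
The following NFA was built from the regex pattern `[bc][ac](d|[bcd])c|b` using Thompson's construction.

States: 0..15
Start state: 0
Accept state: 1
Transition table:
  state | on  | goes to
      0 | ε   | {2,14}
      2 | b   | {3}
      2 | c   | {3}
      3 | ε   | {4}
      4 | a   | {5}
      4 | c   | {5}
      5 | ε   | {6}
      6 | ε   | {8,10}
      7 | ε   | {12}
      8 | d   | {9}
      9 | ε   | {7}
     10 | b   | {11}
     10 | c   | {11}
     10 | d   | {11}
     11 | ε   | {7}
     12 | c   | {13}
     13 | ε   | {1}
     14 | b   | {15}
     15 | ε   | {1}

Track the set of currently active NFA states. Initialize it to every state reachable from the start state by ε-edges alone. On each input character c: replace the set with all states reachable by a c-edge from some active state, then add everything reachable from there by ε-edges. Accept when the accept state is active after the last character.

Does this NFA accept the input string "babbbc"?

start: ε-closure({0}) = {0,2,14}
'b' @ 1: {1,3,4,15}  (accept∈set)
'a' @ 2: {5,6,8,10}
'b' @ 3: {7,11,12}
'b' @ 4: {}  — dead — no transitions
rest 'bc' ignored (set empty)
after full input: {}  (accept=1 not in)

Answer: REJECT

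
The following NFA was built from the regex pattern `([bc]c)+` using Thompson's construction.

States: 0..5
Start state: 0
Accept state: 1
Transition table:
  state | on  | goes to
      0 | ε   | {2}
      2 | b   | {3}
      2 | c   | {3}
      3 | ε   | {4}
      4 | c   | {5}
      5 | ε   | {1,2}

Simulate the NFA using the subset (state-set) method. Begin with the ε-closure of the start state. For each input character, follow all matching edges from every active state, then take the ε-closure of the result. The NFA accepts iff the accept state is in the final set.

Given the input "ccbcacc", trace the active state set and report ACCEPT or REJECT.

Answer: REJECT

Trace:
S₀ = ε-closure({0}) = {0,2}
'c' @ 1: {3,4}
'c' @ 2: {1,2,5}  ✓accept
'b' @ 3: {3,4}
'c' @ 4: {1,2,5}  ✓accept
'a' @ 5: {}  — no active states
rest 'cc' ignored (set empty)
after full input: {}  (accept=1 not in)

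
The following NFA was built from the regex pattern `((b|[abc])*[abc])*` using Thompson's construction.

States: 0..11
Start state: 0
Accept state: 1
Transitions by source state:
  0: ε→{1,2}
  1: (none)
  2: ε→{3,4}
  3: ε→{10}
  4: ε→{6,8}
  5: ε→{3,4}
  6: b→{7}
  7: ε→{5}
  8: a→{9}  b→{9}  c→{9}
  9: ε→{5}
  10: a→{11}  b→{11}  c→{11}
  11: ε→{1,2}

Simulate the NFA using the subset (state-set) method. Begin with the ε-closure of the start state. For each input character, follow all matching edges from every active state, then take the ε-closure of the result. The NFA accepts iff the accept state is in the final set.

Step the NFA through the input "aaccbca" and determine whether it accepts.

Answer: ACCEPT

Derivation:
initial (ε-close {0}): {0,1,2,3,4,6,8,10}
'a' @ 1: {1,2,3,4,5,6,8,9,10,11}  (accept∈set)
'a' @ 2: {1,2,3,4,5,6,8,9,10,11}  (accept∈set)
'c' @ 3: {1,2,3,4,5,6,8,9,10,11}  (accept∈set)
'c' @ 4: {1,2,3,4,5,6,8,9,10,11}  (accept∈set)
'b' @ 5: {1,2,3,4,5,6,7,8,9,10,11}  (accept∈set)
'c' @ 6: {1,2,3,4,5,6,8,9,10,11}  (accept∈set)
'a' @ 7: {1,2,3,4,5,6,8,9,10,11}  (accept∈set)
final: {1,2,3,4,5,6,8,9,10,11}; accept 1 in set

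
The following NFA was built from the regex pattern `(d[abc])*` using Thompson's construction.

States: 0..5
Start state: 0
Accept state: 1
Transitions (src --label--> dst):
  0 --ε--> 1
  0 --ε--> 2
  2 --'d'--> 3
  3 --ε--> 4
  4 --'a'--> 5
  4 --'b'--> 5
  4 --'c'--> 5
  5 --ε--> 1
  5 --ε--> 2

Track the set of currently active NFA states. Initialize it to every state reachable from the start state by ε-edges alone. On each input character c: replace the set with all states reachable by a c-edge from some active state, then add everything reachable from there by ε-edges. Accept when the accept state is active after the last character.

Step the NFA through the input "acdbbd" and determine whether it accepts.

Answer: REJECT

Trace:
S₀ = ε-closure({0}) = {0,1,2}
'a' @ 1: {}  — no active states
rest 'cdbbd' ignored (set empty)
end set {} — state 1 not in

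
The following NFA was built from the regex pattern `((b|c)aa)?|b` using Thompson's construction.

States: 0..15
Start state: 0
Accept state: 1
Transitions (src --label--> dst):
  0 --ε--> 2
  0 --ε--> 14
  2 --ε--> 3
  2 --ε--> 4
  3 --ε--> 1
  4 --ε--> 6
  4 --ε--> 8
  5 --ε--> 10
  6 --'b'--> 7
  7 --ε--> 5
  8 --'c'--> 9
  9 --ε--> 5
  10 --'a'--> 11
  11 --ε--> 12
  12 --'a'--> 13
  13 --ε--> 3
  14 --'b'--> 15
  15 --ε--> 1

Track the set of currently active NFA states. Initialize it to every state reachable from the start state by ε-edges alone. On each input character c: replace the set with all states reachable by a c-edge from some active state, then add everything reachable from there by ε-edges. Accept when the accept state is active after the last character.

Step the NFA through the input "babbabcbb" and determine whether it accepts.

S₀ = ε-closure({0}) = {0,1,2,3,4,6,8,14}
'b' @ 1: {1,5,7,10,15}  (accept∈set)
'a' @ 2: {11,12}
'b' @ 3: {}  — no active states
rest 'babcbb' ignored (set empty)
end set {} — state 1 not in

Answer: REJECT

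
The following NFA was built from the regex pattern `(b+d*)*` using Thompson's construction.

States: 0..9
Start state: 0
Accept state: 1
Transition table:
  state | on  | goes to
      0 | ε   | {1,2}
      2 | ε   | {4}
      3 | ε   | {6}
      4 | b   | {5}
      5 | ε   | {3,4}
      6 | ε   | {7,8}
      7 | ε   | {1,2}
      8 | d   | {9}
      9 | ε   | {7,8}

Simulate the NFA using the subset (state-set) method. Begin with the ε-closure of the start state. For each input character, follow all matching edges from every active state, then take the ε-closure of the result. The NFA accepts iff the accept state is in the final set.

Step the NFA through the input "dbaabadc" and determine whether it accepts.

Answer: REJECT

Trace:
start: ε-closure({0}) = {0,1,2,4}
'd' @ 1: {}  — dead — no transitions
rest 'baabadc' ignored (set empty)
end set {} — state 1 not in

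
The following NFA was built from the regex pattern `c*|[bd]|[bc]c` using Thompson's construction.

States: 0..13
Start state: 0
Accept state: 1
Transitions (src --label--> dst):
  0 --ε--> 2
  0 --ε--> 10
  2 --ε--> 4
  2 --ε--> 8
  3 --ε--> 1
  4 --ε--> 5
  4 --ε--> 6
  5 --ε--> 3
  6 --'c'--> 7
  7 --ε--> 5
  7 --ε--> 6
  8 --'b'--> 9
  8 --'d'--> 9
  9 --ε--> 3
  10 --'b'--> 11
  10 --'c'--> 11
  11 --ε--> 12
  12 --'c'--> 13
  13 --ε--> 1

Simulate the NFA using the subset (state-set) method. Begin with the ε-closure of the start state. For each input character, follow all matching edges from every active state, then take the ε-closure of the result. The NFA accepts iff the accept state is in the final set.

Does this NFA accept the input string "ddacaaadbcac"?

S₀ = ε-closure({0}) = {0,1,2,3,4,5,6,8,10}
'd' @ 1: {1,3,9}  ✓accept
'd' @ 2: {}  — dead — no transitions
rest 'acaaadbcac' ignored (set empty)
after full input: {}  (accept=1 not in)

Answer: REJECT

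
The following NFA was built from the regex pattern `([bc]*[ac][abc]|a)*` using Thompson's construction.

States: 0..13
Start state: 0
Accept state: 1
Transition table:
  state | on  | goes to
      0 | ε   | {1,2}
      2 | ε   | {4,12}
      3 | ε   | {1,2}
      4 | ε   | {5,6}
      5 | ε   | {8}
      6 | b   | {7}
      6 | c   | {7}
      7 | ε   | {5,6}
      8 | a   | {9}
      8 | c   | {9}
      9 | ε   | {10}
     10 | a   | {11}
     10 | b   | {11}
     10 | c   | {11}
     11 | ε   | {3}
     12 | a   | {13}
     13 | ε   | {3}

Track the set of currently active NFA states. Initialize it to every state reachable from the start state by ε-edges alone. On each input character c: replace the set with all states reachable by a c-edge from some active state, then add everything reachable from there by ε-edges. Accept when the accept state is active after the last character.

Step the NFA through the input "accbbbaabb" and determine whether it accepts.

initial (ε-close {0}): {0,1,2,4,5,6,8,12}
'a' @ 1: {1,2,3,4,5,6,8,9,10,12,13}  [accepting]
'c' @ 2: {1,2,3,4,5,6,7,8,9,10,11,12}  [accepting]
'c' @ 3: {1,2,3,4,5,6,7,8,9,10,11,12}  [accepting]
'b' @ 4: {1,2,3,4,5,6,7,8,11,12}  [accepting]
'b' @ 5: {5,6,7,8}
'b' @ 6: {5,6,7,8}
'a' @ 7: {9,10}
'a' @ 8: {1,2,3,4,5,6,8,11,12}  [accepting]
'b' @ 9: {5,6,7,8}
'b' @ 10: {5,6,7,8}
final: {5,6,7,8}; accept 1 not in set

Answer: REJECT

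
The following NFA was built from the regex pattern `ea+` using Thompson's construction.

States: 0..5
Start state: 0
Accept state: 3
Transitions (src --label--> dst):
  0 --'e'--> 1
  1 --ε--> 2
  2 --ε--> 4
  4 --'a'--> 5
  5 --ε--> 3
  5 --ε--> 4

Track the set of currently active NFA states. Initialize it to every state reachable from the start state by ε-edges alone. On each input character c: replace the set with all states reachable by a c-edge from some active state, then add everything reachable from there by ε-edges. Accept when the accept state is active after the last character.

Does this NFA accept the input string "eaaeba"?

start: ε-closure({0}) = {0}
'e' @ 1: {1,2,4}
'a' @ 2: {3,4,5}  ✓accept
'a' @ 3: {3,4,5}  ✓accept
'e' @ 4: {}  — no active states
rest 'ba' ignored (set empty)
final: {}; accept 3 not in set

Answer: REJECT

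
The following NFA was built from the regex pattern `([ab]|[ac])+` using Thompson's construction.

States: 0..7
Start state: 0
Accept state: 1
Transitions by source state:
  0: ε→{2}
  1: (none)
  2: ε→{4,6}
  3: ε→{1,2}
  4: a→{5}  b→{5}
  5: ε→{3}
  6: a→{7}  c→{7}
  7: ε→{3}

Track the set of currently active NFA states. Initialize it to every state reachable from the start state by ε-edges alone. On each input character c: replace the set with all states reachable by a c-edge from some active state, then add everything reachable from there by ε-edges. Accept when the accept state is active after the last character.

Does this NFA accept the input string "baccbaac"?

Answer: ACCEPT

Steps:
start: ε-closure({0}) = {0,2,4,6}
'b' @ 1: {1,2,3,4,5,6}  (accept∈set)
'a' @ 2: {1,2,3,4,5,6,7}  (accept∈set)
'c' @ 3: {1,2,3,4,6,7}  (accept∈set)
'c' @ 4: {1,2,3,4,6,7}  (accept∈set)
'b' @ 5: {1,2,3,4,5,6}  (accept∈set)
'a' @ 6: {1,2,3,4,5,6,7}  (accept∈set)
'a' @ 7: {1,2,3,4,5,6,7}  (accept∈set)
'c' @ 8: {1,2,3,4,6,7}  (accept∈set)
after full input: {1,2,3,4,6,7}  (accept=1 in)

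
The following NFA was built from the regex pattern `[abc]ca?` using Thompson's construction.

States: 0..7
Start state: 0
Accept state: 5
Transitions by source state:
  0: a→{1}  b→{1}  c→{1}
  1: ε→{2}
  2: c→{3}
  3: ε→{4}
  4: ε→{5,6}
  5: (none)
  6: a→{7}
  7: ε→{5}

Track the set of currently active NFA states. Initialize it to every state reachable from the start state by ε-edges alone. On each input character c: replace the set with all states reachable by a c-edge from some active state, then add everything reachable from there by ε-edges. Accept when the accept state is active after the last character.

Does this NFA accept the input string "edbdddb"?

Answer: REJECT

Derivation:
start: ε-closure({0}) = {0}
'e' @ 1: {}  — no active states
rest 'dbdddb' ignored (set empty)
final: {}; accept 5 not in set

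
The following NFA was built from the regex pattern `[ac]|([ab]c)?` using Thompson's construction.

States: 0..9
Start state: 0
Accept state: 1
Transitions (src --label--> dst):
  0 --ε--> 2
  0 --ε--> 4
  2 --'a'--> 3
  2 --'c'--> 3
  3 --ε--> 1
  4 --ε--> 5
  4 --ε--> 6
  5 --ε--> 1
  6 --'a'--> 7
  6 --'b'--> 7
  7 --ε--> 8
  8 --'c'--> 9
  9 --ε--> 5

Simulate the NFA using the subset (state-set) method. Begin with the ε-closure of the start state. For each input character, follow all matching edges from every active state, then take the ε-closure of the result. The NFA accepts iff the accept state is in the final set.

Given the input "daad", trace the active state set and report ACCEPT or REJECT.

Answer: REJECT

Trace:
initial (ε-close {0}): {0,1,2,4,5,6}
'd' @ 1: {}  — dead — no transitions
rest 'aad' ignored (set empty)
end set {} — state 1 not in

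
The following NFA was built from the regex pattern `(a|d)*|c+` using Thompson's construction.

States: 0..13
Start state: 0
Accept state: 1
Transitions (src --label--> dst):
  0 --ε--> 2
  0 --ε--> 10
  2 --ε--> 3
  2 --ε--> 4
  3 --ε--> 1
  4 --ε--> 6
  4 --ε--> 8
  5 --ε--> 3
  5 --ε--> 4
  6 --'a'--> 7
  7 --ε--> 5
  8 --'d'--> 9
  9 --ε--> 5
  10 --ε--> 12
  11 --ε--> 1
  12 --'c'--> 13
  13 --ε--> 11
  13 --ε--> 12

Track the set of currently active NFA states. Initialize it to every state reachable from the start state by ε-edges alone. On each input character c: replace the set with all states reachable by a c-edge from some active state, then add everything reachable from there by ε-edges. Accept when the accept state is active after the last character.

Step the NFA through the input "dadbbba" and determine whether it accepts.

S₀ = ε-closure({0}) = {0,1,2,3,4,6,8,10,12}
'd' @ 1: {1,3,4,5,6,8,9}  (accept∈set)
'a' @ 2: {1,3,4,5,6,7,8}  (accept∈set)
'd' @ 3: {1,3,4,5,6,8,9}  (accept∈set)
'b' @ 4: {}  — dead — no transitions
rest 'bba' ignored (set empty)
final: {}; accept 1 not in set

Answer: REJECT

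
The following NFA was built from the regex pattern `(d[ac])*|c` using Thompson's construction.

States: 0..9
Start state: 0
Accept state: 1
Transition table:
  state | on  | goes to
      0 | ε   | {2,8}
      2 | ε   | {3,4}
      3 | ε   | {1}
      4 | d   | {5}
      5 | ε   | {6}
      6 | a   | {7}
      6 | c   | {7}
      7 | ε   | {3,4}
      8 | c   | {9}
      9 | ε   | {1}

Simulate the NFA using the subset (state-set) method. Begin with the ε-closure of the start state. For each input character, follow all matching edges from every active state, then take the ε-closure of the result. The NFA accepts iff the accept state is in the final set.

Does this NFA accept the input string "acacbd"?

Answer: REJECT

Trace:
initial (ε-close {0}): {0,1,2,3,4,8}
'a' @ 1: {}  — dead — no transitions
rest 'cacbd' ignored (set empty)
after full input: {}  (accept=1 not in)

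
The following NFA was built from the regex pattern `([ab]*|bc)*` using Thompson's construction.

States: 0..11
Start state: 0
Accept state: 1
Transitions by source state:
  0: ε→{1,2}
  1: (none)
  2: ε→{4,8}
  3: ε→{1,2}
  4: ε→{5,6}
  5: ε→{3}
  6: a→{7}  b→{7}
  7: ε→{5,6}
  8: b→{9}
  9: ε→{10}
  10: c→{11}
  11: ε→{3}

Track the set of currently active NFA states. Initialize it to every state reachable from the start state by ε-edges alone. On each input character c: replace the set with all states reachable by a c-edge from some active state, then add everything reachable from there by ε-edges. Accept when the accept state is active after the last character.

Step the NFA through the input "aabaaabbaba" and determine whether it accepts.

S₀ = ε-closure({0}) = {0,1,2,3,4,5,6,8}
'a' @ 1: {1,2,3,4,5,6,7,8}  (accept∈set)
'a' @ 2: {1,2,3,4,5,6,7,8}  (accept∈set)
'b' @ 3: {1,2,3,4,5,6,7,8,9,10}  (accept∈set)
'a' @ 4: {1,2,3,4,5,6,7,8}  (accept∈set)
'a' @ 5: {1,2,3,4,5,6,7,8}  (accept∈set)
'a' @ 6: {1,2,3,4,5,6,7,8}  (accept∈set)
'b' @ 7: {1,2,3,4,5,6,7,8,9,10}  (accept∈set)
'b' @ 8: {1,2,3,4,5,6,7,8,9,10}  (accept∈set)
'a' @ 9: {1,2,3,4,5,6,7,8}  (accept∈set)
'b' @ 10: {1,2,3,4,5,6,7,8,9,10}  (accept∈set)
'a' @ 11: {1,2,3,4,5,6,7,8}  (accept∈set)
final: {1,2,3,4,5,6,7,8}; accept 1 in set

Answer: ACCEPT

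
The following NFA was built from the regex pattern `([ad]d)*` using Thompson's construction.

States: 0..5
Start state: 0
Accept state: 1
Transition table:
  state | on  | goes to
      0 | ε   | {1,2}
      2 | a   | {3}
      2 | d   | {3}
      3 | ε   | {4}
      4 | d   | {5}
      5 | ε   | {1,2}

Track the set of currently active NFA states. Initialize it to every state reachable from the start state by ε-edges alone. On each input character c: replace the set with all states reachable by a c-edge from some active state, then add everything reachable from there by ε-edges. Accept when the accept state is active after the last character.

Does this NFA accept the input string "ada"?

Answer: REJECT

Trace:
S₀ = ε-closure({0}) = {0,1,2}
'a' @ 1: {3,4}
'd' @ 2: {1,2,5}  (accept∈set)
'a' @ 3: {3,4}
final: {3,4}; accept 1 not in set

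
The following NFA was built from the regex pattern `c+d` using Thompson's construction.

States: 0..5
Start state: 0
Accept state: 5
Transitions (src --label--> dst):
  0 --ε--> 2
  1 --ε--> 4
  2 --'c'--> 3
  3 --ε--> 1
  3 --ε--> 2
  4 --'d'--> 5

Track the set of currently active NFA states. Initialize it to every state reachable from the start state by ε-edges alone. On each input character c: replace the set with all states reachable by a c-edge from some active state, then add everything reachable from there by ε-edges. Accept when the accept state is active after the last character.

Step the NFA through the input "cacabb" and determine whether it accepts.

S₀ = ε-closure({0}) = {0,2}
'c' @ 1: {1,2,3,4}
'a' @ 2: {}  — state set empty
rest 'cabb' ignored (set empty)
after full input: {}  (accept=5 not in)

Answer: REJECT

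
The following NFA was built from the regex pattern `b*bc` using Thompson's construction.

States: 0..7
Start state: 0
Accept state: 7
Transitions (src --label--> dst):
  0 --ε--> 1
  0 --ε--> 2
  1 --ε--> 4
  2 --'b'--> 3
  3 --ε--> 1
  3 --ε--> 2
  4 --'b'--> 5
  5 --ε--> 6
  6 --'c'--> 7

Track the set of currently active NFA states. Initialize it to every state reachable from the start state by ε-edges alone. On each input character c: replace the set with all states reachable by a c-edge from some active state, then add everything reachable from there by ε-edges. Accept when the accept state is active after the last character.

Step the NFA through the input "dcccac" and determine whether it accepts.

Answer: REJECT

Derivation:
start: ε-closure({0}) = {0,1,2,4}
'd' @ 1: {}  — dead — no transitions
rest 'cccac' ignored (set empty)
final: {}; accept 7 not in set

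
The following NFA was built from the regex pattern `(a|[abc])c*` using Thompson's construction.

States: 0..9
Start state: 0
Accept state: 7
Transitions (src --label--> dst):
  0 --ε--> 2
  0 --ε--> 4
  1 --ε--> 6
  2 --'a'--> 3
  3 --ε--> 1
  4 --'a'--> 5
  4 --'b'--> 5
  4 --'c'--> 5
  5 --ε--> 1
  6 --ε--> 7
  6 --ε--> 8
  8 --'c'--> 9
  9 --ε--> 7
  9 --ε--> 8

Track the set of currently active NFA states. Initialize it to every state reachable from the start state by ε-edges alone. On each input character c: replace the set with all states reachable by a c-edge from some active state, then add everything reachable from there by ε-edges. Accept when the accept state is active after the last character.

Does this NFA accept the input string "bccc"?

Answer: ACCEPT

Steps:
initial (ε-close {0}): {0,2,4}
'b' @ 1: {1,5,6,7,8}  (accept∈set)
'c' @ 2: {7,8,9}  (accept∈set)
'c' @ 3: {7,8,9}  (accept∈set)
'c' @ 4: {7,8,9}  (accept∈set)
after full input: {7,8,9}  (accept=7 in)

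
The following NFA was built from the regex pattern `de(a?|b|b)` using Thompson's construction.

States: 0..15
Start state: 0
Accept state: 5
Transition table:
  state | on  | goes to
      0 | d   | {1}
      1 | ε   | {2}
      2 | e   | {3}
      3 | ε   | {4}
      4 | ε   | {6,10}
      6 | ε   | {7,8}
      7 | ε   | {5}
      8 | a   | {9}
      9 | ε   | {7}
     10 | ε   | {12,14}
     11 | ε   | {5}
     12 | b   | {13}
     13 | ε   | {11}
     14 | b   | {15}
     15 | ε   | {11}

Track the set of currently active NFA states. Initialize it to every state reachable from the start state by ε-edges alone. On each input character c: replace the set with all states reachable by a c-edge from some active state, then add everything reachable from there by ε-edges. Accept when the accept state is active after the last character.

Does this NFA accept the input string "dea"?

S₀ = ε-closure({0}) = {0}
'd' @ 1: {1,2}
'e' @ 2: {3,4,5,6,7,8,10,12,14}  ✓accept
'a' @ 3: {5,7,9}  ✓accept
after full input: {5,7,9}  (accept=5 in)

Answer: ACCEPT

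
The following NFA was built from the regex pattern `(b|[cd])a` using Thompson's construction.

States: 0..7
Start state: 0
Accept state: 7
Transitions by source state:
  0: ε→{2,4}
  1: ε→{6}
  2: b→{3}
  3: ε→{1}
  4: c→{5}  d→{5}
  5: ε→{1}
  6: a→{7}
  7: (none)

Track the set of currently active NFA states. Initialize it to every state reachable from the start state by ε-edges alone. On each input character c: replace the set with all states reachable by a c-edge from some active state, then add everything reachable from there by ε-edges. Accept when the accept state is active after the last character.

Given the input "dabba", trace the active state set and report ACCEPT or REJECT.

Answer: REJECT

Derivation:
start: ε-closure({0}) = {0,2,4}
'd' @ 1: {1,5,6}
'a' @ 2: {7}  [accepting]
'b' @ 3: {}  — no active states
rest 'ba' ignored (set empty)
after full input: {}  (accept=7 not in)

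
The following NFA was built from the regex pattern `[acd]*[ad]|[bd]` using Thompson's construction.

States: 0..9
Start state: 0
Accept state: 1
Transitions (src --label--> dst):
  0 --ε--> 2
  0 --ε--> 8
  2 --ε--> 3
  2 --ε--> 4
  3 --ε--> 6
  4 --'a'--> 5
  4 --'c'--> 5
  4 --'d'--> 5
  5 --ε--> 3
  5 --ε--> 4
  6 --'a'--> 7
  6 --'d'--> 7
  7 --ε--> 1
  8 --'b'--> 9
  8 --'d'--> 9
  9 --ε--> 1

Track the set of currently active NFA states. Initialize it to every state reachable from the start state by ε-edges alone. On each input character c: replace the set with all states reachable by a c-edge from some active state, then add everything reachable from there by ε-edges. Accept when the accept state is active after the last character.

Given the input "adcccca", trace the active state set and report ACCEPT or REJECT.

S₀ = ε-closure({0}) = {0,2,3,4,6,8}
'a' @ 1: {1,3,4,5,6,7}  ✓accept
'd' @ 2: {1,3,4,5,6,7}  ✓accept
'c' @ 3: {3,4,5,6}
'c' @ 4: {3,4,5,6}
'c' @ 5: {3,4,5,6}
'c' @ 6: {3,4,5,6}
'a' @ 7: {1,3,4,5,6,7}  ✓accept
end set {1,3,4,5,6,7} — state 1 in

Answer: ACCEPT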